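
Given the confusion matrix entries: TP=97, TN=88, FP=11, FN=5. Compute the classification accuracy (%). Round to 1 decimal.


Accuracy = (TP + TN) / (TP + TN + FP + FN) * 100
= (97 + 88) / (97 + 88 + 11 + 5)
= 185 / 201
= 0.9204
= 92.0%

92.0


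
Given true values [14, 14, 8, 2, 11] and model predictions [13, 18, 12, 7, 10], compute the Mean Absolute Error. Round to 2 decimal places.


Absolute errors: [1, 4, 4, 5, 1]
Sum of absolute errors = 15
MAE = 15 / 5 = 3.00

3.00


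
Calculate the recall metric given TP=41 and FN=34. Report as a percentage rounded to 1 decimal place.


Recall = TP / (TP + FN) * 100
= 41 / (41 + 34)
= 41 / 75
= 0.5467
= 54.7%

54.7


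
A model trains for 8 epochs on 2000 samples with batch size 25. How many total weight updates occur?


Iterations per epoch = 2000 / 25 = 80
Total updates = iterations_per_epoch * epochs
= 80 * 8
= 640

640


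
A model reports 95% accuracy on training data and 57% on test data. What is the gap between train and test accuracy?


Gap = train_accuracy - test_accuracy
= 95 - 57
= 38%
This large gap strongly indicates overfitting.

38


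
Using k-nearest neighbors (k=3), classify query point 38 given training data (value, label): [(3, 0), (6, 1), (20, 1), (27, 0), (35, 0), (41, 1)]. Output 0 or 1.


Distances from query 38:
Point 35 (class 0): distance = 3
Point 41 (class 1): distance = 3
Point 27 (class 0): distance = 11
K=3 nearest neighbors: classes = [0, 1, 0]
Votes for class 1: 1 / 3
Majority vote => class 0

0


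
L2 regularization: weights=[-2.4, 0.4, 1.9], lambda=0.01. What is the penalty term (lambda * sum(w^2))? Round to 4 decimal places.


Squaring each weight:
(-2.4)^2 = 5.76
0.4^2 = 0.16
1.9^2 = 3.61
Sum of squares = 9.53
Penalty = 0.01 * 9.53 = 0.0953

0.0953


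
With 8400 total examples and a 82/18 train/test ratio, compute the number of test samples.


Train samples = 8400 * 82% = 6888
Test samples = 8400 - 6888
= 1512

1512


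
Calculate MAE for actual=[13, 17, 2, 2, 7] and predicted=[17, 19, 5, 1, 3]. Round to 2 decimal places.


Absolute errors: [4, 2, 3, 1, 4]
Sum of absolute errors = 14
MAE = 14 / 5 = 2.80

2.80


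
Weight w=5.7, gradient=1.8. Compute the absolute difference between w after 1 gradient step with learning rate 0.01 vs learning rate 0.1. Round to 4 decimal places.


With lr=0.01: w_new = 5.7 - 0.01 * 1.8 = 5.682
With lr=0.1: w_new = 5.7 - 0.1 * 1.8 = 5.52
Absolute difference = |5.682 - 5.52|
= 0.1620

0.1620


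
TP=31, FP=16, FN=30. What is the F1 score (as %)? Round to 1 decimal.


Precision = TP / (TP + FP) = 31 / 47 = 0.6596
Recall = TP / (TP + FN) = 31 / 61 = 0.5082
F1 = 2 * P * R / (P + R)
= 2 * 0.6596 * 0.5082 / (0.6596 + 0.5082)
= 0.6704 / 1.1678
= 0.5741
As percentage: 57.4%

57.4


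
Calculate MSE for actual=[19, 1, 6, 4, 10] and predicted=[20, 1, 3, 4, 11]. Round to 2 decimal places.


Differences: [-1, 0, 3, 0, -1]
Squared errors: [1, 0, 9, 0, 1]
Sum of squared errors = 11
MSE = 11 / 5 = 2.20

2.20


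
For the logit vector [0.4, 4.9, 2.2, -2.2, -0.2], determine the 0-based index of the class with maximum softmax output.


Softmax is a monotonic transformation, so it preserves the argmax.
We need to find the index of the maximum logit.
Index 0: 0.4
Index 1: 4.9
Index 2: 2.2
Index 3: -2.2
Index 4: -0.2
Maximum logit = 4.9 at index 1

1


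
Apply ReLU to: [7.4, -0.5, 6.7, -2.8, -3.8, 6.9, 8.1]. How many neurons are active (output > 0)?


ReLU(x) = max(0, x) for each element:
ReLU(7.4) = 7.4
ReLU(-0.5) = 0
ReLU(6.7) = 6.7
ReLU(-2.8) = 0
ReLU(-3.8) = 0
ReLU(6.9) = 6.9
ReLU(8.1) = 8.1
Active neurons (>0): 4

4


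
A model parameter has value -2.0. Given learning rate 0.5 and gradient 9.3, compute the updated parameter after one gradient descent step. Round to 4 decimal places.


w_new = w_old - lr * gradient
= -2.0 - 0.5 * 9.3
= -2.0 - (4.65)
= -6.6500

-6.6500


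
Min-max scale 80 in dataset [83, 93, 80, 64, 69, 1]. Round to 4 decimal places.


Min = 1, Max = 93
Range = 93 - 1 = 92
Scaled = (x - min) / (max - min)
= (80 - 1) / 92
= 79 / 92
= 0.8587

0.8587


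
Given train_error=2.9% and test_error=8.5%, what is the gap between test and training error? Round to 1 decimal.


Generalization gap = test_error - train_error
= 8.5 - 2.9
= 5.6%
A moderate gap.

5.6


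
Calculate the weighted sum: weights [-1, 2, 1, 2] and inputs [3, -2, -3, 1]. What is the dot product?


Element-wise products:
-1 * 3 = -3
2 * -2 = -4
1 * -3 = -3
2 * 1 = 2
Sum = -3 + -4 + -3 + 2
= -8

-8


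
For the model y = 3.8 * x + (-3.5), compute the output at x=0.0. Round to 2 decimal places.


y = 3.8 * 0.0 + (-3.5)
= 0.0 + (-3.5)
= -3.50

-3.50


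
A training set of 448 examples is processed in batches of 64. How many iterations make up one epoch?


Iterations per epoch = dataset_size / batch_size
= 448 / 64
= 7

7


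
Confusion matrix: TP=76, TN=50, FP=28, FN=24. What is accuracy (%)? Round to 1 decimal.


Accuracy = (TP + TN) / (TP + TN + FP + FN) * 100
= (76 + 50) / (76 + 50 + 28 + 24)
= 126 / 178
= 0.7079
= 70.8%

70.8


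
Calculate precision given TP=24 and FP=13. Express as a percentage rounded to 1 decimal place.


Precision = TP / (TP + FP) * 100
= 24 / (24 + 13)
= 24 / 37
= 0.6486
= 64.9%

64.9


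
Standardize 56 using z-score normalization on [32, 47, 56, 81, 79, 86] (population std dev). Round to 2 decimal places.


Mean = (32 + 47 + 56 + 81 + 79 + 86) / 6 = 63.5
Variance = sum((x_i - mean)^2) / n = 395.5833
Std = sqrt(395.5833) = 19.8893
Z = (x - mean) / std
= (56 - 63.5) / 19.8893
= -7.5 / 19.8893
= -0.38

-0.38


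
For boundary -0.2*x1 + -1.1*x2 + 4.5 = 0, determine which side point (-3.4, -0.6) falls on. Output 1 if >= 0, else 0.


Compute -0.2 * -3.4 + -1.1 * -0.6 + 4.5
= 0.68 + 0.66 + 4.5
= 5.84
Since 5.84 >= 0, the point is on the positive side.

1


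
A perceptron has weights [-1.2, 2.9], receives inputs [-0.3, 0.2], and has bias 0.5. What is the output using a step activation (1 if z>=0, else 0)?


z = w . x + b
= -1.2*-0.3 + 2.9*0.2 + 0.5
= 0.36 + 0.58 + 0.5
= 0.94 + 0.5
= 1.44
Since z = 1.44 >= 0, output = 1

1


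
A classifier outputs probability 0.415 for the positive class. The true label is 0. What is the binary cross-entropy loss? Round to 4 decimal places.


For y=0: Loss = -log(1-p)
= -log(1 - 0.415)
= -log(0.585)
= -(-0.5361)
= 0.5361

0.5361


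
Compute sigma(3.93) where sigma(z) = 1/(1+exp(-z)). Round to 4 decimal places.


sigmoid(z) = 1 / (1 + exp(-z))
exp(-(3.93)) = exp(-3.93) = 0.0196
1 + 0.0196 = 1.0196
1 / 1.0196 = 0.9807

0.9807


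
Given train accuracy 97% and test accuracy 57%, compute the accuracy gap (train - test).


Gap = train_accuracy - test_accuracy
= 97 - 57
= 40%
This large gap strongly indicates overfitting.

40


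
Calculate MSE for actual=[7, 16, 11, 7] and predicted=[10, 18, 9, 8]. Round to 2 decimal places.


Differences: [-3, -2, 2, -1]
Squared errors: [9, 4, 4, 1]
Sum of squared errors = 18
MSE = 18 / 4 = 4.50

4.50


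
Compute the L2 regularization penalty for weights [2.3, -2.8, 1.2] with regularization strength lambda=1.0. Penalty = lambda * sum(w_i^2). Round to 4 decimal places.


Squaring each weight:
2.3^2 = 5.29
(-2.8)^2 = 7.84
1.2^2 = 1.44
Sum of squares = 14.57
Penalty = 1.0 * 14.57 = 14.5700

14.5700


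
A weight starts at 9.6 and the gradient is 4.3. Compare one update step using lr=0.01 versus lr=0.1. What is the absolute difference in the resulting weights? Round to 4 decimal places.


With lr=0.01: w_new = 9.6 - 0.01 * 4.3 = 9.557
With lr=0.1: w_new = 9.6 - 0.1 * 4.3 = 9.17
Absolute difference = |9.557 - 9.17|
= 0.3870

0.3870


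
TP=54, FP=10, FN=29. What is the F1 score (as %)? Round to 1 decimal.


Precision = TP / (TP + FP) = 54 / 64 = 0.8438
Recall = TP / (TP + FN) = 54 / 83 = 0.6506
F1 = 2 * P * R / (P + R)
= 2 * 0.8438 * 0.6506 / (0.8438 + 0.6506)
= 1.0979 / 1.4944
= 0.7347
As percentage: 73.5%

73.5


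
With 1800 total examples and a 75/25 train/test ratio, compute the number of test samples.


Train samples = 1800 * 75% = 1350
Test samples = 1800 - 1350
= 450

450


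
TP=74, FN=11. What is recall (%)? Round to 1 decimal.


Recall = TP / (TP + FN) * 100
= 74 / (74 + 11)
= 74 / 85
= 0.8706
= 87.1%

87.1


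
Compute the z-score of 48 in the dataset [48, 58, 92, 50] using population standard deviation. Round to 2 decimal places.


Mean = (48 + 58 + 92 + 50) / 4 = 62.0
Variance = sum((x_i - mean)^2) / n = 314.0
Std = sqrt(314.0) = 17.72
Z = (x - mean) / std
= (48 - 62.0) / 17.72
= -14.0 / 17.72
= -0.79

-0.79


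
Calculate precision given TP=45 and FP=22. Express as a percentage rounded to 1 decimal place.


Precision = TP / (TP + FP) * 100
= 45 / (45 + 22)
= 45 / 67
= 0.6716
= 67.2%

67.2


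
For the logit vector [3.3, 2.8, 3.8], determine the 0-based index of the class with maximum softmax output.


Softmax is a monotonic transformation, so it preserves the argmax.
We need to find the index of the maximum logit.
Index 0: 3.3
Index 1: 2.8
Index 2: 3.8
Maximum logit = 3.8 at index 2

2


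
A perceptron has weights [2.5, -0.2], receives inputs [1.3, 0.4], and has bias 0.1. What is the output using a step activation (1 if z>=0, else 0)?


z = w . x + b
= 2.5*1.3 + -0.2*0.4 + 0.1
= 3.25 + -0.08 + 0.1
= 3.17 + 0.1
= 3.27
Since z = 3.27 >= 0, output = 1

1


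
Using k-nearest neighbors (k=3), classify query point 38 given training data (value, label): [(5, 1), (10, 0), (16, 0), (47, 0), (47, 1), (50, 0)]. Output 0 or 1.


Distances from query 38:
Point 47 (class 0): distance = 9
Point 47 (class 1): distance = 9
Point 50 (class 0): distance = 12
K=3 nearest neighbors: classes = [0, 1, 0]
Votes for class 1: 1 / 3
Majority vote => class 0

0


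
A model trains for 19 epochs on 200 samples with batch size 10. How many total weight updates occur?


Iterations per epoch = 200 / 10 = 20
Total updates = iterations_per_epoch * epochs
= 20 * 19
= 380

380


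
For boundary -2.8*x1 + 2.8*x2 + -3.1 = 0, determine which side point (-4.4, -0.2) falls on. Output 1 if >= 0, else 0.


Compute -2.8 * -4.4 + 2.8 * -0.2 + -3.1
= 12.32 + -0.56 + -3.1
= 8.66
Since 8.66 >= 0, the point is on the positive side.

1


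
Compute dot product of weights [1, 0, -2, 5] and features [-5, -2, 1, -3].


Element-wise products:
1 * -5 = -5
0 * -2 = 0
-2 * 1 = -2
5 * -3 = -15
Sum = -5 + 0 + -2 + -15
= -22

-22


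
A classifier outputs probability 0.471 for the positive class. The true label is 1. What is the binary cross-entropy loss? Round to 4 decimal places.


For y=1: Loss = -log(p)
= -log(0.471)
= -(-0.7529)
= 0.7529

0.7529


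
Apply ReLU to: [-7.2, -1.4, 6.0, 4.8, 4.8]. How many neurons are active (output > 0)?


ReLU(x) = max(0, x) for each element:
ReLU(-7.2) = 0
ReLU(-1.4) = 0
ReLU(6.0) = 6.0
ReLU(4.8) = 4.8
ReLU(4.8) = 4.8
Active neurons (>0): 3

3


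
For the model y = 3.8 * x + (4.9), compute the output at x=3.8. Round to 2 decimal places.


y = 3.8 * 3.8 + (4.9)
= 14.44 + (4.9)
= 19.34

19.34


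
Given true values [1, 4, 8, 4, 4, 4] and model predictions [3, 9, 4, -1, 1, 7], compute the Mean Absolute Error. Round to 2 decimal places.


Absolute errors: [2, 5, 4, 5, 3, 3]
Sum of absolute errors = 22
MAE = 22 / 6 = 3.67

3.67


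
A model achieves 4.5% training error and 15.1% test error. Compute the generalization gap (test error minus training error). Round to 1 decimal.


Generalization gap = test_error - train_error
= 15.1 - 4.5
= 10.6%
A large gap suggests overfitting.

10.6


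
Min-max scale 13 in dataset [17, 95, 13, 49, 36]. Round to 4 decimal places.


Min = 13, Max = 95
Range = 95 - 13 = 82
Scaled = (x - min) / (max - min)
= (13 - 13) / 82
= 0 / 82
= 0.0000

0.0000


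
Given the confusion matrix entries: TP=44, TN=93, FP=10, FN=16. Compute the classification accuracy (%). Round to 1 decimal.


Accuracy = (TP + TN) / (TP + TN + FP + FN) * 100
= (44 + 93) / (44 + 93 + 10 + 16)
= 137 / 163
= 0.8405
= 84.0%

84.0


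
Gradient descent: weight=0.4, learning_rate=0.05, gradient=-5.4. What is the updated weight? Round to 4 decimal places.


w_new = w_old - lr * gradient
= 0.4 - 0.05 * -5.4
= 0.4 - (-0.27)
= 0.6700

0.6700


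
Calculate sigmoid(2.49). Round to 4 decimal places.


sigmoid(z) = 1 / (1 + exp(-z))
exp(-(2.49)) = exp(-2.49) = 0.0829
1 + 0.0829 = 1.0829
1 / 1.0829 = 0.9234

0.9234


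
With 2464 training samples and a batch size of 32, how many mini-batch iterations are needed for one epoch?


Iterations per epoch = dataset_size / batch_size
= 2464 / 32
= 77

77


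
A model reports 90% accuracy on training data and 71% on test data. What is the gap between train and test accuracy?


Gap = train_accuracy - test_accuracy
= 90 - 71
= 19%
This gap suggests the model is overfitting.

19


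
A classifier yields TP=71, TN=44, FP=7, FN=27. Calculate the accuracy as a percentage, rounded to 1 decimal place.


Accuracy = (TP + TN) / (TP + TN + FP + FN) * 100
= (71 + 44) / (71 + 44 + 7 + 27)
= 115 / 149
= 0.7718
= 77.2%

77.2


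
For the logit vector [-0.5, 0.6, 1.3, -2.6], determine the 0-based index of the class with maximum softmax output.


Softmax is a monotonic transformation, so it preserves the argmax.
We need to find the index of the maximum logit.
Index 0: -0.5
Index 1: 0.6
Index 2: 1.3
Index 3: -2.6
Maximum logit = 1.3 at index 2

2


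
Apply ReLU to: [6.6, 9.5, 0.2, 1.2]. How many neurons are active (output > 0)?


ReLU(x) = max(0, x) for each element:
ReLU(6.6) = 6.6
ReLU(9.5) = 9.5
ReLU(0.2) = 0.2
ReLU(1.2) = 1.2
Active neurons (>0): 4

4


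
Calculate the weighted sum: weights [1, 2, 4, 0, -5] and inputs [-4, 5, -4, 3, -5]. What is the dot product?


Element-wise products:
1 * -4 = -4
2 * 5 = 10
4 * -4 = -16
0 * 3 = 0
-5 * -5 = 25
Sum = -4 + 10 + -16 + 0 + 25
= 15

15


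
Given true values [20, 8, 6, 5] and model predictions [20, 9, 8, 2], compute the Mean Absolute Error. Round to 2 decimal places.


Absolute errors: [0, 1, 2, 3]
Sum of absolute errors = 6
MAE = 6 / 4 = 1.50

1.50


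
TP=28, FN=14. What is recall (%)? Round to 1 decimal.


Recall = TP / (TP + FN) * 100
= 28 / (28 + 14)
= 28 / 42
= 0.6667
= 66.7%

66.7


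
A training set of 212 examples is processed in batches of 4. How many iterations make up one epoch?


Iterations per epoch = dataset_size / batch_size
= 212 / 4
= 53

53


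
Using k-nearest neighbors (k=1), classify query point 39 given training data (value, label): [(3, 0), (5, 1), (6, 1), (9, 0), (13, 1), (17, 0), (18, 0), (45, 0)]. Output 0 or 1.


Distances from query 39:
Point 45 (class 0): distance = 6
K=1 nearest neighbors: classes = [0]
Votes for class 1: 0 / 1
Majority vote => class 0

0


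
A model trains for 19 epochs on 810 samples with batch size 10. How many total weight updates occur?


Iterations per epoch = 810 / 10 = 81
Total updates = iterations_per_epoch * epochs
= 81 * 19
= 1539

1539


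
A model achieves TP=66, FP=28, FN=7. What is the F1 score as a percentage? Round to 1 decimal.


Precision = TP / (TP + FP) = 66 / 94 = 0.7021
Recall = TP / (TP + FN) = 66 / 73 = 0.9041
F1 = 2 * P * R / (P + R)
= 2 * 0.7021 * 0.9041 / (0.7021 + 0.9041)
= 1.2696 / 1.6062
= 0.7904
As percentage: 79.0%

79.0


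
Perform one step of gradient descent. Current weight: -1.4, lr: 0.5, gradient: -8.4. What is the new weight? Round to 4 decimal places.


w_new = w_old - lr * gradient
= -1.4 - 0.5 * -8.4
= -1.4 - (-4.2)
= 2.8000

2.8000


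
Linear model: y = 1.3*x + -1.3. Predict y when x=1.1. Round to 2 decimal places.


y = 1.3 * 1.1 + (-1.3)
= 1.43 + (-1.3)
= 0.13

0.13


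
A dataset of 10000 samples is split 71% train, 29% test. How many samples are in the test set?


Train samples = 10000 * 71% = 7100
Test samples = 10000 - 7100
= 2900

2900


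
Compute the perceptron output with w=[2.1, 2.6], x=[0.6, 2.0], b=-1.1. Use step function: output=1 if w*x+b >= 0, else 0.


z = w . x + b
= 2.1*0.6 + 2.6*2.0 + -1.1
= 1.26 + 5.2 + -1.1
= 6.46 + -1.1
= 5.36
Since z = 5.36 >= 0, output = 1

1


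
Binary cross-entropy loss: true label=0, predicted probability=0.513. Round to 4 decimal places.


For y=0: Loss = -log(1-p)
= -log(1 - 0.513)
= -log(0.487)
= -(-0.7195)
= 0.7195

0.7195


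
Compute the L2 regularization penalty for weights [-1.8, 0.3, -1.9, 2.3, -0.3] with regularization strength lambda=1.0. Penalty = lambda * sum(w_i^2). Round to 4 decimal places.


Squaring each weight:
(-1.8)^2 = 3.24
0.3^2 = 0.09
(-1.9)^2 = 3.61
2.3^2 = 5.29
(-0.3)^2 = 0.09
Sum of squares = 12.32
Penalty = 1.0 * 12.32 = 12.3200

12.3200


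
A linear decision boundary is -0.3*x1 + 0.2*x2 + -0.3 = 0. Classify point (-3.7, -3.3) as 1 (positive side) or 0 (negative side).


Compute -0.3 * -3.7 + 0.2 * -3.3 + -0.3
= 1.11 + -0.66 + -0.3
= 0.15
Since 0.15 >= 0, the point is on the positive side.

1


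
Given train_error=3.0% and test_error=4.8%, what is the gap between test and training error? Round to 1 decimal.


Generalization gap = test_error - train_error
= 4.8 - 3.0
= 1.8%
A small gap suggests good generalization.

1.8


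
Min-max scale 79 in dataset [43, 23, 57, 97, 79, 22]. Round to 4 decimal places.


Min = 22, Max = 97
Range = 97 - 22 = 75
Scaled = (x - min) / (max - min)
= (79 - 22) / 75
= 57 / 75
= 0.7600

0.7600


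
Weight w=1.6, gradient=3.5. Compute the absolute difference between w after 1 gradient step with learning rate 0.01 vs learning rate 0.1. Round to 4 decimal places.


With lr=0.01: w_new = 1.6 - 0.01 * 3.5 = 1.565
With lr=0.1: w_new = 1.6 - 0.1 * 3.5 = 1.25
Absolute difference = |1.565 - 1.25|
= 0.3150

0.3150


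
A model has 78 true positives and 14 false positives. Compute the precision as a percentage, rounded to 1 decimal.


Precision = TP / (TP + FP) * 100
= 78 / (78 + 14)
= 78 / 92
= 0.8478
= 84.8%

84.8


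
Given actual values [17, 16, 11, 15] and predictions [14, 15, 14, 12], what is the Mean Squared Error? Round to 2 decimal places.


Differences: [3, 1, -3, 3]
Squared errors: [9, 1, 9, 9]
Sum of squared errors = 28
MSE = 28 / 4 = 7.00

7.00


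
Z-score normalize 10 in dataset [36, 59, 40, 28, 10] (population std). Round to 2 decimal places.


Mean = (36 + 59 + 40 + 28 + 10) / 5 = 34.6
Variance = sum((x_i - mean)^2) / n = 255.04
Std = sqrt(255.04) = 15.97
Z = (x - mean) / std
= (10 - 34.6) / 15.97
= -24.6 / 15.97
= -1.54

-1.54


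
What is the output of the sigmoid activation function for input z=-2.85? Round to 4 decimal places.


sigmoid(z) = 1 / (1 + exp(-z))
exp(-(-2.85)) = exp(2.85) = 17.2878
1 + 17.2878 = 18.2878
1 / 18.2878 = 0.0547

0.0547


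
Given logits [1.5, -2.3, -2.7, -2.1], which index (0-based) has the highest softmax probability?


Softmax is a monotonic transformation, so it preserves the argmax.
We need to find the index of the maximum logit.
Index 0: 1.5
Index 1: -2.3
Index 2: -2.7
Index 3: -2.1
Maximum logit = 1.5 at index 0

0


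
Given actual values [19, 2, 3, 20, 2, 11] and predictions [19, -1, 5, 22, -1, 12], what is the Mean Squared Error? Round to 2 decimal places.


Differences: [0, 3, -2, -2, 3, -1]
Squared errors: [0, 9, 4, 4, 9, 1]
Sum of squared errors = 27
MSE = 27 / 6 = 4.50

4.50


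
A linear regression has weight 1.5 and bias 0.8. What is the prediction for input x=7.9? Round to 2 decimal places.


y = 1.5 * 7.9 + (0.8)
= 11.85 + (0.8)
= 12.65

12.65


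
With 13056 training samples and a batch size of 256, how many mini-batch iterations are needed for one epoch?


Iterations per epoch = dataset_size / batch_size
= 13056 / 256
= 51

51


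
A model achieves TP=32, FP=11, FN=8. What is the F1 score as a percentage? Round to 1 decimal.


Precision = TP / (TP + FP) = 32 / 43 = 0.7442
Recall = TP / (TP + FN) = 32 / 40 = 0.8
F1 = 2 * P * R / (P + R)
= 2 * 0.7442 * 0.8 / (0.7442 + 0.8)
= 1.1907 / 1.5442
= 0.7711
As percentage: 77.1%

77.1


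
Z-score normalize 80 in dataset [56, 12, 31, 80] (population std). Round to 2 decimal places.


Mean = (56 + 12 + 31 + 80) / 4 = 44.75
Variance = sum((x_i - mean)^2) / n = 657.6875
Std = sqrt(657.6875) = 25.6454
Z = (x - mean) / std
= (80 - 44.75) / 25.6454
= 35.25 / 25.6454
= 1.37

1.37


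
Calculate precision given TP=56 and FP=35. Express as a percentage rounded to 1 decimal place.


Precision = TP / (TP + FP) * 100
= 56 / (56 + 35)
= 56 / 91
= 0.6154
= 61.5%

61.5


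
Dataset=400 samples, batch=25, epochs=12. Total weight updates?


Iterations per epoch = 400 / 25 = 16
Total updates = iterations_per_epoch * epochs
= 16 * 12
= 192

192


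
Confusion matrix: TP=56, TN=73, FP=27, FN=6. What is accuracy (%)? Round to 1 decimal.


Accuracy = (TP + TN) / (TP + TN + FP + FN) * 100
= (56 + 73) / (56 + 73 + 27 + 6)
= 129 / 162
= 0.7963
= 79.6%

79.6


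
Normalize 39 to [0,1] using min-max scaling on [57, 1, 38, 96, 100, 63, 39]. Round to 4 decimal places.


Min = 1, Max = 100
Range = 100 - 1 = 99
Scaled = (x - min) / (max - min)
= (39 - 1) / 99
= 38 / 99
= 0.3838

0.3838


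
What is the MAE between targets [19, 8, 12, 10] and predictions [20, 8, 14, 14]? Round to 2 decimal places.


Absolute errors: [1, 0, 2, 4]
Sum of absolute errors = 7
MAE = 7 / 4 = 1.75

1.75


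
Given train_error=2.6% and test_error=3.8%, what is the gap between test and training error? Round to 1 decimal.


Generalization gap = test_error - train_error
= 3.8 - 2.6
= 1.2%
A small gap suggests good generalization.

1.2


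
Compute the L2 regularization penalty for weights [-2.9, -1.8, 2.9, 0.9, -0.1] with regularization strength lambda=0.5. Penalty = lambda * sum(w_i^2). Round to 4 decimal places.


Squaring each weight:
(-2.9)^2 = 8.41
(-1.8)^2 = 3.24
2.9^2 = 8.41
0.9^2 = 0.81
(-0.1)^2 = 0.01
Sum of squares = 20.88
Penalty = 0.5 * 20.88 = 10.4400

10.4400


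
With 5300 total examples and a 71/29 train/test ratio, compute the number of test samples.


Train samples = 5300 * 71% = 3763
Test samples = 5300 - 3763
= 1537

1537


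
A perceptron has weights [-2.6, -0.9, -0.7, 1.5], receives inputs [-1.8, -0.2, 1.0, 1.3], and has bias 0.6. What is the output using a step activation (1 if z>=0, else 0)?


z = w . x + b
= -2.6*-1.8 + -0.9*-0.2 + -0.7*1.0 + 1.5*1.3 + 0.6
= 4.68 + 0.18 + -0.7 + 1.95 + 0.6
= 6.11 + 0.6
= 6.71
Since z = 6.71 >= 0, output = 1

1


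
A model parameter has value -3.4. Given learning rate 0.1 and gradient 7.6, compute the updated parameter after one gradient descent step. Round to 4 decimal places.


w_new = w_old - lr * gradient
= -3.4 - 0.1 * 7.6
= -3.4 - (0.76)
= -4.1600

-4.1600


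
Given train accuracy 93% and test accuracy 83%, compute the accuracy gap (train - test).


Gap = train_accuracy - test_accuracy
= 93 - 83
= 10%
This moderate gap may indicate mild overfitting.

10


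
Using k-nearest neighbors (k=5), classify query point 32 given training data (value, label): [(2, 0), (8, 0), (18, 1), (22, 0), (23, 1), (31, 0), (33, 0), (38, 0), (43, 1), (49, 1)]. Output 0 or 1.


Distances from query 32:
Point 31 (class 0): distance = 1
Point 33 (class 0): distance = 1
Point 38 (class 0): distance = 6
Point 23 (class 1): distance = 9
Point 22 (class 0): distance = 10
K=5 nearest neighbors: classes = [0, 0, 0, 1, 0]
Votes for class 1: 1 / 5
Majority vote => class 0

0


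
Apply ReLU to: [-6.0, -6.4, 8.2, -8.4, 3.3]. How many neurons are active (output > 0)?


ReLU(x) = max(0, x) for each element:
ReLU(-6.0) = 0
ReLU(-6.4) = 0
ReLU(8.2) = 8.2
ReLU(-8.4) = 0
ReLU(3.3) = 3.3
Active neurons (>0): 2

2


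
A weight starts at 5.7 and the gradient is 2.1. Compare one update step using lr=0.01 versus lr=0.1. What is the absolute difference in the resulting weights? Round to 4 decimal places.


With lr=0.01: w_new = 5.7 - 0.01 * 2.1 = 5.679
With lr=0.1: w_new = 5.7 - 0.1 * 2.1 = 5.49
Absolute difference = |5.679 - 5.49|
= 0.1890

0.1890


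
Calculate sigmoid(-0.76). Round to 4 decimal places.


sigmoid(z) = 1 / (1 + exp(-z))
exp(-(-0.76)) = exp(0.76) = 2.1383
1 + 2.1383 = 3.1383
1 / 3.1383 = 0.3186

0.3186


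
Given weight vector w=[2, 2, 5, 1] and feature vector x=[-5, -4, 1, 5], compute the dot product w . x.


Element-wise products:
2 * -5 = -10
2 * -4 = -8
5 * 1 = 5
1 * 5 = 5
Sum = -10 + -8 + 5 + 5
= -8

-8


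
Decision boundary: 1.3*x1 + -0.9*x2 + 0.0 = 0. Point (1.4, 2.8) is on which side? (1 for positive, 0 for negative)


Compute 1.3 * 1.4 + -0.9 * 2.8 + 0.0
= 1.82 + -2.52 + 0.0
= -0.7
Since -0.7 < 0, the point is on the negative side.

0


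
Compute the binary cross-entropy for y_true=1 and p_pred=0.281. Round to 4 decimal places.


For y=1: Loss = -log(p)
= -log(0.281)
= -(-1.2694)
= 1.2694

1.2694


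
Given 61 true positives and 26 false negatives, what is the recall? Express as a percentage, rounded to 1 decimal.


Recall = TP / (TP + FN) * 100
= 61 / (61 + 26)
= 61 / 87
= 0.7011
= 70.1%

70.1


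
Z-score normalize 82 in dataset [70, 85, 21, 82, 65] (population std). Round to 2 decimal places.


Mean = (70 + 85 + 21 + 82 + 65) / 5 = 64.6
Variance = sum((x_i - mean)^2) / n = 529.84
Std = sqrt(529.84) = 23.0183
Z = (x - mean) / std
= (82 - 64.6) / 23.0183
= 17.4 / 23.0183
= 0.76

0.76


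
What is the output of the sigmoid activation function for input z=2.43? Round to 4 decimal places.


sigmoid(z) = 1 / (1 + exp(-z))
exp(-(2.43)) = exp(-2.43) = 0.088
1 + 0.088 = 1.088
1 / 1.088 = 0.9191

0.9191


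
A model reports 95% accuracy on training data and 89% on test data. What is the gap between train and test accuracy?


Gap = train_accuracy - test_accuracy
= 95 - 89
= 6%
This moderate gap may indicate mild overfitting.

6


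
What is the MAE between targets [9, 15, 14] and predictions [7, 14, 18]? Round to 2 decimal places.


Absolute errors: [2, 1, 4]
Sum of absolute errors = 7
MAE = 7 / 3 = 2.33

2.33


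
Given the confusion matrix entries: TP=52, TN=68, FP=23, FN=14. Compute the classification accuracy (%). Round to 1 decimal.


Accuracy = (TP + TN) / (TP + TN + FP + FN) * 100
= (52 + 68) / (52 + 68 + 23 + 14)
= 120 / 157
= 0.7643
= 76.4%

76.4


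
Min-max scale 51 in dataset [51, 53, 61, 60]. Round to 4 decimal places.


Min = 51, Max = 61
Range = 61 - 51 = 10
Scaled = (x - min) / (max - min)
= (51 - 51) / 10
= 0 / 10
= 0.0000

0.0000


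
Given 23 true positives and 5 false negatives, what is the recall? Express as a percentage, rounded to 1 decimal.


Recall = TP / (TP + FN) * 100
= 23 / (23 + 5)
= 23 / 28
= 0.8214
= 82.1%

82.1


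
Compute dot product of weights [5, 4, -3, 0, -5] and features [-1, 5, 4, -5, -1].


Element-wise products:
5 * -1 = -5
4 * 5 = 20
-3 * 4 = -12
0 * -5 = 0
-5 * -1 = 5
Sum = -5 + 20 + -12 + 0 + 5
= 8

8


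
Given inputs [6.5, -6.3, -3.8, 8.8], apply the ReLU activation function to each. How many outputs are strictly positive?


ReLU(x) = max(0, x) for each element:
ReLU(6.5) = 6.5
ReLU(-6.3) = 0
ReLU(-3.8) = 0
ReLU(8.8) = 8.8
Active neurons (>0): 2

2


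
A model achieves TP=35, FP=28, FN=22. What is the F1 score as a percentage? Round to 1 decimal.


Precision = TP / (TP + FP) = 35 / 63 = 0.5556
Recall = TP / (TP + FN) = 35 / 57 = 0.614
F1 = 2 * P * R / (P + R)
= 2 * 0.5556 * 0.614 / (0.5556 + 0.614)
= 0.6823 / 1.1696
= 0.5833
As percentage: 58.3%

58.3


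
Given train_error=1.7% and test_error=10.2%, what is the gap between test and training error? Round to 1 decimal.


Generalization gap = test_error - train_error
= 10.2 - 1.7
= 8.5%
A moderate gap.

8.5


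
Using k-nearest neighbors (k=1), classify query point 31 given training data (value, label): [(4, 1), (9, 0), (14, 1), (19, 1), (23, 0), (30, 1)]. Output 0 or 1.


Distances from query 31:
Point 30 (class 1): distance = 1
K=1 nearest neighbors: classes = [1]
Votes for class 1: 1 / 1
Majority vote => class 1

1


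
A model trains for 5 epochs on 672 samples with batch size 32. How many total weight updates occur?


Iterations per epoch = 672 / 32 = 21
Total updates = iterations_per_epoch * epochs
= 21 * 5
= 105

105


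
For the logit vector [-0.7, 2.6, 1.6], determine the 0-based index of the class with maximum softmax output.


Softmax is a monotonic transformation, so it preserves the argmax.
We need to find the index of the maximum logit.
Index 0: -0.7
Index 1: 2.6
Index 2: 1.6
Maximum logit = 2.6 at index 1

1


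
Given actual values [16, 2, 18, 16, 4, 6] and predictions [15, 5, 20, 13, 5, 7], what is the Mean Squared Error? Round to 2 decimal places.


Differences: [1, -3, -2, 3, -1, -1]
Squared errors: [1, 9, 4, 9, 1, 1]
Sum of squared errors = 25
MSE = 25 / 6 = 4.17

4.17


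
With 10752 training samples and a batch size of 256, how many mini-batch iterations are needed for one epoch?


Iterations per epoch = dataset_size / batch_size
= 10752 / 256
= 42

42


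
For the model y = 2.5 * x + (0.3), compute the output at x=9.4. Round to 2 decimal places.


y = 2.5 * 9.4 + (0.3)
= 23.5 + (0.3)
= 23.80

23.80


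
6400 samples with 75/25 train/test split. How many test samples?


Train samples = 6400 * 75% = 4800
Test samples = 6400 - 4800
= 1600

1600


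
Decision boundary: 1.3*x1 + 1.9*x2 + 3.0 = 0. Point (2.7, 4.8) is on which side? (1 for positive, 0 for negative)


Compute 1.3 * 2.7 + 1.9 * 4.8 + 3.0
= 3.51 + 9.12 + 3.0
= 15.63
Since 15.63 >= 0, the point is on the positive side.

1


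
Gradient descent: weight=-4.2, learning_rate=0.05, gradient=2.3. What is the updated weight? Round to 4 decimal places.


w_new = w_old - lr * gradient
= -4.2 - 0.05 * 2.3
= -4.2 - (0.115)
= -4.3150

-4.3150


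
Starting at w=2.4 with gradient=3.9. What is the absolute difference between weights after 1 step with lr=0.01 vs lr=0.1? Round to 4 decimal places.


With lr=0.01: w_new = 2.4 - 0.01 * 3.9 = 2.361
With lr=0.1: w_new = 2.4 - 0.1 * 3.9 = 2.01
Absolute difference = |2.361 - 2.01|
= 0.3510

0.3510


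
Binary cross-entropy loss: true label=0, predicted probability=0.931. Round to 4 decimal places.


For y=0: Loss = -log(1-p)
= -log(1 - 0.931)
= -log(0.069)
= -(-2.6736)
= 2.6736

2.6736


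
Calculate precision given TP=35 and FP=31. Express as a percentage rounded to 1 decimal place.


Precision = TP / (TP + FP) * 100
= 35 / (35 + 31)
= 35 / 66
= 0.5303
= 53.0%

53.0


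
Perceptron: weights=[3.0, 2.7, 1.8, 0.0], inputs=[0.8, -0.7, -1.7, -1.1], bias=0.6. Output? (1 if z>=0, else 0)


z = w . x + b
= 3.0*0.8 + 2.7*-0.7 + 1.8*-1.7 + 0.0*-1.1 + 0.6
= 2.4 + -1.89 + -3.06 + -0.0 + 0.6
= -2.55 + 0.6
= -1.95
Since z = -1.95 < 0, output = 0

0


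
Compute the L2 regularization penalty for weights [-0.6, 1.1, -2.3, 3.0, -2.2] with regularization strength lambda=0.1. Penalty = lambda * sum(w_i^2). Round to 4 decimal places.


Squaring each weight:
(-0.6)^2 = 0.36
1.1^2 = 1.21
(-2.3)^2 = 5.29
3.0^2 = 9.0
(-2.2)^2 = 4.84
Sum of squares = 20.7
Penalty = 0.1 * 20.7 = 2.0700

2.0700


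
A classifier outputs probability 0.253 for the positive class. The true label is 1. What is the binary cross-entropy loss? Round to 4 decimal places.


For y=1: Loss = -log(p)
= -log(0.253)
= -(-1.3744)
= 1.3744

1.3744


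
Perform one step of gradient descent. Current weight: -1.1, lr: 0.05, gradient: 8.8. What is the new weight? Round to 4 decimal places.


w_new = w_old - lr * gradient
= -1.1 - 0.05 * 8.8
= -1.1 - (0.44)
= -1.5400

-1.5400


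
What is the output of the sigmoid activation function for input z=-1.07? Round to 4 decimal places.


sigmoid(z) = 1 / (1 + exp(-z))
exp(-(-1.07)) = exp(1.07) = 2.9154
1 + 2.9154 = 3.9154
1 / 3.9154 = 0.2554

0.2554


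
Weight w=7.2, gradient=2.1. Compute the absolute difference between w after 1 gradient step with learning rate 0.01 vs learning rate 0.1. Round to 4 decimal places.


With lr=0.01: w_new = 7.2 - 0.01 * 2.1 = 7.179
With lr=0.1: w_new = 7.2 - 0.1 * 2.1 = 6.99
Absolute difference = |7.179 - 6.99|
= 0.1890

0.1890


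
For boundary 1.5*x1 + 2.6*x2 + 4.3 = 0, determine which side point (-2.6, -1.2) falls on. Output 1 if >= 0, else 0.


Compute 1.5 * -2.6 + 2.6 * -1.2 + 4.3
= -3.9 + -3.12 + 4.3
= -2.72
Since -2.72 < 0, the point is on the negative side.

0


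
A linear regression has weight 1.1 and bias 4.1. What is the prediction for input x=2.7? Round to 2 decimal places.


y = 1.1 * 2.7 + (4.1)
= 2.97 + (4.1)
= 7.07

7.07


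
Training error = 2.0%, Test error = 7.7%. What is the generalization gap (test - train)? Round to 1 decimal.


Generalization gap = test_error - train_error
= 7.7 - 2.0
= 5.7%
A moderate gap.

5.7


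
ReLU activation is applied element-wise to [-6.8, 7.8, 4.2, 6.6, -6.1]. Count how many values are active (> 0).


ReLU(x) = max(0, x) for each element:
ReLU(-6.8) = 0
ReLU(7.8) = 7.8
ReLU(4.2) = 4.2
ReLU(6.6) = 6.6
ReLU(-6.1) = 0
Active neurons (>0): 3

3


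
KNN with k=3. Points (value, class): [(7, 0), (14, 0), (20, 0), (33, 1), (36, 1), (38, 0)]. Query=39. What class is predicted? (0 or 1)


Distances from query 39:
Point 38 (class 0): distance = 1
Point 36 (class 1): distance = 3
Point 33 (class 1): distance = 6
K=3 nearest neighbors: classes = [0, 1, 1]
Votes for class 1: 2 / 3
Majority vote => class 1

1


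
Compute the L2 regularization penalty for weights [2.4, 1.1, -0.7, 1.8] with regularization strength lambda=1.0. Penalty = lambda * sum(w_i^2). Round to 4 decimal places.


Squaring each weight:
2.4^2 = 5.76
1.1^2 = 1.21
(-0.7)^2 = 0.49
1.8^2 = 3.24
Sum of squares = 10.7
Penalty = 1.0 * 10.7 = 10.7000

10.7000


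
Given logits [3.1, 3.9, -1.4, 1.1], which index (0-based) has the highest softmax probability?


Softmax is a monotonic transformation, so it preserves the argmax.
We need to find the index of the maximum logit.
Index 0: 3.1
Index 1: 3.9
Index 2: -1.4
Index 3: 1.1
Maximum logit = 3.9 at index 1

1


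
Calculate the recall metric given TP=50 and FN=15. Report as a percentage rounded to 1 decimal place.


Recall = TP / (TP + FN) * 100
= 50 / (50 + 15)
= 50 / 65
= 0.7692
= 76.9%

76.9


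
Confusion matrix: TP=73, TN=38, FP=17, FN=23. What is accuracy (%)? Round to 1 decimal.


Accuracy = (TP + TN) / (TP + TN + FP + FN) * 100
= (73 + 38) / (73 + 38 + 17 + 23)
= 111 / 151
= 0.7351
= 73.5%

73.5


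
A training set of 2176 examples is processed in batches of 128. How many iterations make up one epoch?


Iterations per epoch = dataset_size / batch_size
= 2176 / 128
= 17

17


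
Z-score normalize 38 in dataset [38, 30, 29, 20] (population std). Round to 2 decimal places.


Mean = (38 + 30 + 29 + 20) / 4 = 29.25
Variance = sum((x_i - mean)^2) / n = 40.6875
Std = sqrt(40.6875) = 6.3787
Z = (x - mean) / std
= (38 - 29.25) / 6.3787
= 8.75 / 6.3787
= 1.37

1.37


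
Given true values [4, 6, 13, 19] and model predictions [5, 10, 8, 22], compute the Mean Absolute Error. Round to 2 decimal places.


Absolute errors: [1, 4, 5, 3]
Sum of absolute errors = 13
MAE = 13 / 4 = 3.25

3.25


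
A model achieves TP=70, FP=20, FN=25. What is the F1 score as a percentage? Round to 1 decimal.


Precision = TP / (TP + FP) = 70 / 90 = 0.7778
Recall = TP / (TP + FN) = 70 / 95 = 0.7368
F1 = 2 * P * R / (P + R)
= 2 * 0.7778 * 0.7368 / (0.7778 + 0.7368)
= 1.1462 / 1.5146
= 0.7568
As percentage: 75.7%

75.7


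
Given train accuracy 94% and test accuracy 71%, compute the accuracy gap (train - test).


Gap = train_accuracy - test_accuracy
= 94 - 71
= 23%
This large gap strongly indicates overfitting.

23


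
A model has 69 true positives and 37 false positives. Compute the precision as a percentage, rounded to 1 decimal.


Precision = TP / (TP + FP) * 100
= 69 / (69 + 37)
= 69 / 106
= 0.6509
= 65.1%

65.1


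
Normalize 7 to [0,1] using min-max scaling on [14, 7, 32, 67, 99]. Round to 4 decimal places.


Min = 7, Max = 99
Range = 99 - 7 = 92
Scaled = (x - min) / (max - min)
= (7 - 7) / 92
= 0 / 92
= 0.0000

0.0000


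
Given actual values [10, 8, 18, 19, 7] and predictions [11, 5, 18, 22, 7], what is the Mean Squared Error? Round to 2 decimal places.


Differences: [-1, 3, 0, -3, 0]
Squared errors: [1, 9, 0, 9, 0]
Sum of squared errors = 19
MSE = 19 / 5 = 3.80

3.80


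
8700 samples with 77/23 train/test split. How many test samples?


Train samples = 8700 * 77% = 6699
Test samples = 8700 - 6699
= 2001

2001


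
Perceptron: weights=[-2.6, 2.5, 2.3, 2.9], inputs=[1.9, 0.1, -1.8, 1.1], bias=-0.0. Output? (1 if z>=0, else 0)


z = w . x + b
= -2.6*1.9 + 2.5*0.1 + 2.3*-1.8 + 2.9*1.1 + -0.0
= -4.94 + 0.25 + -4.14 + 3.19 + -0.0
= -5.64 + -0.0
= -5.64
Since z = -5.64 < 0, output = 0

0


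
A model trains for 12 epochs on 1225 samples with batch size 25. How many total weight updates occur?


Iterations per epoch = 1225 / 25 = 49
Total updates = iterations_per_epoch * epochs
= 49 * 12
= 588

588


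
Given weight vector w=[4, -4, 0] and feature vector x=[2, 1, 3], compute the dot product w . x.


Element-wise products:
4 * 2 = 8
-4 * 1 = -4
0 * 3 = 0
Sum = 8 + -4 + 0
= 4

4


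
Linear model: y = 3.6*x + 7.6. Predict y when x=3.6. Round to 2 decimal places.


y = 3.6 * 3.6 + (7.6)
= 12.96 + (7.6)
= 20.56

20.56


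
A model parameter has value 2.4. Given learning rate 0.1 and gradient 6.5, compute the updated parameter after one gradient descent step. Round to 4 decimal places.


w_new = w_old - lr * gradient
= 2.4 - 0.1 * 6.5
= 2.4 - (0.65)
= 1.7500

1.7500


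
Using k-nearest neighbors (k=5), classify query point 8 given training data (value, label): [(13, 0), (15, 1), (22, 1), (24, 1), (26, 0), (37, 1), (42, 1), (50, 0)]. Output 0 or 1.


Distances from query 8:
Point 13 (class 0): distance = 5
Point 15 (class 1): distance = 7
Point 22 (class 1): distance = 14
Point 24 (class 1): distance = 16
Point 26 (class 0): distance = 18
K=5 nearest neighbors: classes = [0, 1, 1, 1, 0]
Votes for class 1: 3 / 5
Majority vote => class 1

1


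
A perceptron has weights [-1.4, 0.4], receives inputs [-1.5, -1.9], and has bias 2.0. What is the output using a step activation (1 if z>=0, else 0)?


z = w . x + b
= -1.4*-1.5 + 0.4*-1.9 + 2.0
= 2.1 + -0.76 + 2.0
= 1.34 + 2.0
= 3.34
Since z = 3.34 >= 0, output = 1

1


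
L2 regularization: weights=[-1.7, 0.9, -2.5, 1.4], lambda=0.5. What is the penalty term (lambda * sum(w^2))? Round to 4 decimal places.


Squaring each weight:
(-1.7)^2 = 2.89
0.9^2 = 0.81
(-2.5)^2 = 6.25
1.4^2 = 1.96
Sum of squares = 11.91
Penalty = 0.5 * 11.91 = 5.9550

5.9550


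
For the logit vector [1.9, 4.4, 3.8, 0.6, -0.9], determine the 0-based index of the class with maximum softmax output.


Softmax is a monotonic transformation, so it preserves the argmax.
We need to find the index of the maximum logit.
Index 0: 1.9
Index 1: 4.4
Index 2: 3.8
Index 3: 0.6
Index 4: -0.9
Maximum logit = 4.4 at index 1

1


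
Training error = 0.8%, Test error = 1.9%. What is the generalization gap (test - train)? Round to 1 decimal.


Generalization gap = test_error - train_error
= 1.9 - 0.8
= 1.1%
A small gap suggests good generalization.

1.1


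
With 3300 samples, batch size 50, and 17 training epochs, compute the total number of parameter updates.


Iterations per epoch = 3300 / 50 = 66
Total updates = iterations_per_epoch * epochs
= 66 * 17
= 1122

1122


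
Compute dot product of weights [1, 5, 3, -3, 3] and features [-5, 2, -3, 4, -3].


Element-wise products:
1 * -5 = -5
5 * 2 = 10
3 * -3 = -9
-3 * 4 = -12
3 * -3 = -9
Sum = -5 + 10 + -9 + -12 + -9
= -25

-25


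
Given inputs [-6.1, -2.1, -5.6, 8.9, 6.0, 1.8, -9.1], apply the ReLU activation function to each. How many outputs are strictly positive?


ReLU(x) = max(0, x) for each element:
ReLU(-6.1) = 0
ReLU(-2.1) = 0
ReLU(-5.6) = 0
ReLU(8.9) = 8.9
ReLU(6.0) = 6.0
ReLU(1.8) = 1.8
ReLU(-9.1) = 0
Active neurons (>0): 3

3
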